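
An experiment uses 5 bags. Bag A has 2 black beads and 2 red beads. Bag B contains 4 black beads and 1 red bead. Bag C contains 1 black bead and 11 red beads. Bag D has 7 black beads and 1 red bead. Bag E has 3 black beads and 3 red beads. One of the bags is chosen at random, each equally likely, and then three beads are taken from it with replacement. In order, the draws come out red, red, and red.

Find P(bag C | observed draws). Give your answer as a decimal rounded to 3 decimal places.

Compute the likelihood of the observed sequence for each case: P(data | bag A) = (2/4)(2/4)(2/4) = 0.125; P(data | bag B) = (1/5)(1/5)(1/5) = 0.008; P(data | bag C) = (11/12)(11/12)(11/12) = 0.77025; P(data | bag D) = (1/8)(1/8)(1/8) = 0.0019531; P(data | bag E) = (3/6)(3/6)(3/6) = 0.125.
The prior-weighted likelihoods are 1/5 · 0.125 = 0.025, 1/5 · 0.008 = 0.0016, 1/5 · 0.77025 = 0.15405, 1/5 · 0.0019531 = 0.00039063, 1/5 · 0.125 = 0.025; these sum to 0.20604.
Therefore the posterior P(bag C | data) = (0.15405) / (0.20604) = 0.74767.

0.748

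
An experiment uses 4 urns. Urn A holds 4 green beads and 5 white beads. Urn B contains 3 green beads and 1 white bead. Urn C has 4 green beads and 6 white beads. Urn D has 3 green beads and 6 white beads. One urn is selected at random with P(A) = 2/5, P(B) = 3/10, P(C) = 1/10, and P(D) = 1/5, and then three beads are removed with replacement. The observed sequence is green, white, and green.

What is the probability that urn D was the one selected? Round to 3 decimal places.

0.134

The likelihood of the observed sequence under each hypothesis: P(data | urn A) = (4/9)(5/9)(4/9) = 0.10974; P(data | urn B) = (3/4)(1/4)(3/4) = 0.14062; P(data | urn C) = (4/10)(6/10)(4/10) = 0.096; P(data | urn D) = (3/9)(6/9)(3/9) = 0.074074.
The prior-weighted likelihoods are 2/5 · 0.10974 = 0.043896, 3/10 · 0.14062 = 0.042188, 1/10 · 0.096 = 0.0096, 1/5 · 0.074074 = 0.014815; summing to 0.1105.
Therefore the posterior P(urn D | data) = (0.014815) / (0.1105) = 0.13407.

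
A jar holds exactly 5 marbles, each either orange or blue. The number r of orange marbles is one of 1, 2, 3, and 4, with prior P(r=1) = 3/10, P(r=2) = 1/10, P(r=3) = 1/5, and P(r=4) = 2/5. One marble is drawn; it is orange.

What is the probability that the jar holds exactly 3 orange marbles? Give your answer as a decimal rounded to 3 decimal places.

0.222

For each hypothesis, P(data | H) works out to: P(data | r = 1) = (1/5) = 1/5; P(data | r = 2) = (2/5) = 2/5; P(data | r = 3) = (3/5) = 3/5; P(data | r = 4) = (4/5) = 4/5.
Weighting by the prior gives 3/10 · 1/5 = 3/50, 1/10 · 2/5 = 1/25, 1/5 · 3/5 = 3/25, 2/5 · 4/5 = 8/25; with total 27/50.
By Bayes' rule, P(r = 3 | data) = (3/25) / (27/50) = 2/9.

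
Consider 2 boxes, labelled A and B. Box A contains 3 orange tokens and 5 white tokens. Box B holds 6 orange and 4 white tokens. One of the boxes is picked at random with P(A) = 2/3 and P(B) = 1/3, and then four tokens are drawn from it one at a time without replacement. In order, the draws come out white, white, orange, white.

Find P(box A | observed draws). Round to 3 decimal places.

Compute the likelihood of the observed sequence for each case: P(data | box A) = (5/8)(4/7)(3/6)(3/5) = 3/28; P(data | box B) = (4/10)(3/9)(6/8)(2/7) = 1/35.
The prior-weighted likelihoods are 2/3 · 3/28 = 1/14, 1/3 · 1/35 = 1/105; summing to 17/210.
So P(box A | data) = (1/14) / (17/210) = 15/17.

0.882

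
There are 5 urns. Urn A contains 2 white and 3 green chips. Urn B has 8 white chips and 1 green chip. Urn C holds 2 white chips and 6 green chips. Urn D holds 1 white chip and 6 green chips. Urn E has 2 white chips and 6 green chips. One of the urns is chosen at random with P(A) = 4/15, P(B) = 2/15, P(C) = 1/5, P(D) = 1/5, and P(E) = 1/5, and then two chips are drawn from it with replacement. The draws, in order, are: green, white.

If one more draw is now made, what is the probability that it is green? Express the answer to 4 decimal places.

0.6629

The likelihood of the observed sequence under each hypothesis: P(data | urn A) = (3/5)(2/5) = 0.24; P(data | urn B) = (1/9)(8/9) = 0.098765; P(data | urn C) = (6/8)(2/8) = 0.1875; P(data | urn D) = (6/7)(1/7) = 0.12245; P(data | urn E) = (6/8)(2/8) = 0.1875.
Multiplying each by its prior: 4/15 · 0.24 = 0.064, 2/15 · 0.098765 = 0.013169, 1/5 · 0.1875 = 0.0375, 1/5 · 0.12245 = 0.02449, 1/5 · 0.1875 = 0.0375; with total 0.17666.
The posterior is then P(urn A | data) = 0.36228, P(urn B | data) = 0.074543, P(urn C | data) = 0.21227, P(urn D | data) = 0.13863, P(urn E | data) = 0.21227.
Averaging over the posterior, P(green next | data) = (3/5)(0.36228) + (1/9)(0.074543) + (3/4)(0.21227) + (6/7)(0.13863) + (3/4)(0.21227) = 0.66289.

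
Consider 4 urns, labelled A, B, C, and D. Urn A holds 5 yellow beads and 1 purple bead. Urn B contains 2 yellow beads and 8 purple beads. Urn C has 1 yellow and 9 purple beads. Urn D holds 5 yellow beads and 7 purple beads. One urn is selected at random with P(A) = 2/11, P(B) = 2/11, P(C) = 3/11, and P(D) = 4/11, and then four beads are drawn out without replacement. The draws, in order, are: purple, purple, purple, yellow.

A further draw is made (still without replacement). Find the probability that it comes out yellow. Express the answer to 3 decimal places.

0.240

For each hypothesis, P(data | H) works out to: P(data | urn A) = (1/6)(0/5) = 0; P(data | urn B) = (8/10)(7/9)(6/8)(2/7) = 0.13333; P(data | urn C) = (9/10)(8/9)(7/8)(1/7) = 0.1; P(data | urn D) = (7/12)(6/11)(5/10)(5/9) = 0.088384.
Multiplying each by its prior: 2/11 · 0 = 0, 2/11 · 0.13333 = 0.024242, 3/11 · 0.1 = 0.027273, 4/11 · 0.088384 = 0.03214; these sum to 0.083655.
Dividing through by the total gives posterior P(urn A | data) = 0, P(urn B | data) = 0.28979, P(urn C | data) = 0.32602, P(urn D | data) = 0.38419.
So P(yellow next | data) = Σ P(yellow next | H) P(H | data) = (1/6)(0.28979) + (0)(0.32602) + (1/2)(0.38419) = 0.2404.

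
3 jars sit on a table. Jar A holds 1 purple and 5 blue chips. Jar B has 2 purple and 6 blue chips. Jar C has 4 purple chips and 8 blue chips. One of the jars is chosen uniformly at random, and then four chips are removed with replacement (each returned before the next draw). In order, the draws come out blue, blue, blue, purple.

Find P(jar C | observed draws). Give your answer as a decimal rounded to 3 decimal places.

0.328

Compute the likelihood of the observed sequence for each case: P(data | jar A) = (5/6)(5/6)(5/6)(1/6) = 0.096451; P(data | jar B) = (6/8)(6/8)(6/8)(2/8) = 0.10547; P(data | jar C) = (8/12)(8/12)(8/12)(4/12) = 0.098765.
Multiplying each by its prior: 1/3 · 0.096451 = 0.03215, 1/3 · 0.10547 = 0.035156, 1/3 · 0.098765 = 0.032922; with total 0.10023.
Hence P(jar C | data) = (0.032922) / (0.10023) = 0.32847.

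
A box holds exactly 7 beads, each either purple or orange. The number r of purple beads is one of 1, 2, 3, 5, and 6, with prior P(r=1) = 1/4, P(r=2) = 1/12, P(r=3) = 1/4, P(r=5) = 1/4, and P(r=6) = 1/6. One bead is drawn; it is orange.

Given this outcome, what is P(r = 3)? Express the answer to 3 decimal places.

For each hypothesis, P(data | H) works out to: P(data | r = 1) = (6/7) = 6/7; P(data | r = 2) = (5/7) = 5/7; P(data | r = 3) = (4/7) = 4/7; P(data | r = 5) = (2/7) = 2/7; P(data | r = 6) = (1/7) = 1/7.
Weighting by the prior gives 1/4 · 6/7 = 3/14, 1/12 · 5/7 = 5/84, 1/4 · 4/7 = 1/7, 1/4 · 2/7 = 1/14, 1/6 · 1/7 = 1/42; with total 43/84.
So P(r = 3 | data) = (1/7) / (43/84) = 12/43.

0.279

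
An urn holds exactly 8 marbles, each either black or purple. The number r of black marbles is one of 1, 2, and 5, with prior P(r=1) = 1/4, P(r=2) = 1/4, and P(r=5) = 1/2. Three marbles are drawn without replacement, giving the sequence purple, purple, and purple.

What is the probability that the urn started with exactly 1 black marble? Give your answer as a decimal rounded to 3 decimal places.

Under each hypothesis, the probability of the observed sequence is: P(data | r = 1) = (7/8)(6/7)(5/6) = 5/8; P(data | r = 2) = (6/8)(5/7)(4/6) = 5/14; P(data | r = 5) = (3/8)(2/7)(1/6) = 1/56.
Multiplying each by its prior: 1/4 · 5/8 = 5/32, 1/4 · 5/14 = 5/56, 1/2 · 1/56 = 1/112; these sum to 57/224.
So P(r = 1 | data) = (5/32) / (57/224) = 35/57.

0.614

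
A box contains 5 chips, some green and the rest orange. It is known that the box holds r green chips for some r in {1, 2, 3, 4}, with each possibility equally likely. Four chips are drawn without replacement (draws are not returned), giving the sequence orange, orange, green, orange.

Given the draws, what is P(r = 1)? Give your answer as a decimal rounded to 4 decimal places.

0.6667

The likelihood of the observed sequence under each hypothesis: P(data | r = 1) = (4/5)(3/4)(1/3)(2/2) = 1/5; P(data | r = 2) = (3/5)(2/4)(2/3)(1/2) = 1/10; P(data | r = 3) = (2/5)(1/4)(3/3)(0/2) = 0; P(data | r = 4) = (1/5)(0/4) = 0.
The prior-weighted likelihoods are 1/4 · 1/5 = 1/20, 1/4 · 1/10 = 1/40, 1/4 · 0 = 0, 1/4 · 0 = 0; summing to 3/40.
By Bayes' rule, P(r = 1 | data) = (1/20) / (3/40) = 2/3.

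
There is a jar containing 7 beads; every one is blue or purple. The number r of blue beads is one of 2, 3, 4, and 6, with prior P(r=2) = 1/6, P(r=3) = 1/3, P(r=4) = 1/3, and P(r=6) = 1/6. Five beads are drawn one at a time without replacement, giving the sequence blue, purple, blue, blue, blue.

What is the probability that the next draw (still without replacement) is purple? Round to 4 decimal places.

0.2857

Compute the likelihood of the observed sequence for each case: P(data | r = 2) = (2/7)(5/6)(1/5)(0/4) = 0; P(data | r = 3) = (3/7)(4/6)(2/5)(1/4)(0/3) = 0; P(data | r = 4) = (4/7)(3/6)(3/5)(2/4)(1/3) = 1/35; P(data | r = 6) = (6/7)(1/6)(5/5)(4/4)(3/3) = 1/7.
Weighting by the prior gives 1/6 · 0 = 0, 1/3 · 0 = 0, 1/3 · 1/35 = 1/105, 1/6 · 1/7 = 1/42; these sum to 1/30.
Normalising, the posterior is P(r = 2 | data) = 0, P(r = 3 | data) = 0, P(r = 4 | data) = 2/7, P(r = 6 | data) = 5/7.
The predictive probability is P(purple next | data) = (1)(2/7) + (0)(5/7) = 2/7.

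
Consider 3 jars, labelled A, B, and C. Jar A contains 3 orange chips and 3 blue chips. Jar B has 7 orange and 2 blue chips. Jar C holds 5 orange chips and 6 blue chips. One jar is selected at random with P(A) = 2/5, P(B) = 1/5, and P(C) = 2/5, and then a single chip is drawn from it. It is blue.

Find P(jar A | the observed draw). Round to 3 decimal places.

0.432

Compute the likelihood of this draw for each case: P(data | jar A) = (3/6) = 1/2; P(data | jar B) = (2/9) = 2/9; P(data | jar C) = (6/11) = 6/11.
Weighting by the prior gives 2/5 · 1/2 = 1/5, 1/5 · 2/9 = 2/45, 2/5 · 6/11 = 12/55; with total 229/495.
Hence P(jar A | data) = (1/5) / (229/495) = 99/229.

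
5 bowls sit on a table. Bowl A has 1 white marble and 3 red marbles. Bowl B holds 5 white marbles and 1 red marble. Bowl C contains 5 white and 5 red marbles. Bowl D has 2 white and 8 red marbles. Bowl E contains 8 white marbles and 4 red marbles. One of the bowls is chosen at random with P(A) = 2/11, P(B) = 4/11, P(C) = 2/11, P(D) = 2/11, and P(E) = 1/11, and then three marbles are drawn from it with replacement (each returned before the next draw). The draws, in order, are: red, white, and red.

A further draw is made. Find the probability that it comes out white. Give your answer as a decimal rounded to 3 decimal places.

The likelihood of the observed sequence under each hypothesis: P(data | bowl A) = (3/4)(1/4)(3/4) = 0.14062; P(data | bowl B) = (1/6)(5/6)(1/6) = 0.023148; P(data | bowl C) = (5/10)(5/10)(5/10) = 0.125; P(data | bowl D) = (8/10)(2/10)(8/10) = 0.128; P(data | bowl E) = (4/12)(8/12)(4/12) = 0.074074.
Weighting by the prior gives 2/11 · 0.14062 = 0.025568, 4/11 · 0.023148 = 0.0084175, 2/11 · 0.125 = 0.022727, 2/11 · 0.128 = 0.023273, 1/11 · 0.074074 = 0.006734; summing to 0.08672.
Dividing through by the total gives posterior P(bowl A | data) = 0.29484, P(bowl B | data) = 0.097066, P(bowl C | data) = 0.26208, P(bowl D | data) = 0.26837, P(bowl E | data) = 0.077653.
Averaging over the posterior, P(white next | data) = (1/4)(0.29484) + (5/6)(0.097066) + (1/2)(0.26208) + (1/5)(0.26837) + (2/3)(0.077653) = 0.39108.

0.391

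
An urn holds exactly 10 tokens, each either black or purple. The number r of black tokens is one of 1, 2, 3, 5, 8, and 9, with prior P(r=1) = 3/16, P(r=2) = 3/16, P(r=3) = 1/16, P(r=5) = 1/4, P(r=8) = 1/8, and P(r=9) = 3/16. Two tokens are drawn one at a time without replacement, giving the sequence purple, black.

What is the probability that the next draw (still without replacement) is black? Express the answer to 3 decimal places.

0.456

The likelihood of the observed sequence under each hypothesis: P(data | r = 1) = (9/10)(1/9) = 1/10; P(data | r = 2) = (8/10)(2/9) = 8/45; P(data | r = 3) = (7/10)(3/9) = 7/30; P(data | r = 5) = (5/10)(5/9) = 5/18; P(data | r = 8) = (2/10)(8/9) = 8/45; P(data | r = 9) = (1/10)(9/9) = 1/10.
The prior-weighted likelihoods are 3/16 · 1/10 = 3/160, 3/16 · 8/45 = 1/30, 1/16 · 7/30 = 7/480, 1/4 · 5/18 = 5/72, 1/8 · 8/45 = 1/45, 3/16 · 1/10 = 3/160; summing to 17/96.
The posterior is then P(r = 1 | data) = 9/85, P(r = 2 | data) = 16/85, P(r = 3 | data) = 7/85, P(r = 5 | data) = 20/51, P(r = 8 | data) = 32/255, P(r = 9 | data) = 9/85.
So P(black next | data) = Σ P(black next | H) P(H | data) = (0)(9/85) + (1/8)(16/85) + (1/4)(7/85) + (1/2)(20/51) + (7/8)(32/255) + (1)(9/85) = 31/68.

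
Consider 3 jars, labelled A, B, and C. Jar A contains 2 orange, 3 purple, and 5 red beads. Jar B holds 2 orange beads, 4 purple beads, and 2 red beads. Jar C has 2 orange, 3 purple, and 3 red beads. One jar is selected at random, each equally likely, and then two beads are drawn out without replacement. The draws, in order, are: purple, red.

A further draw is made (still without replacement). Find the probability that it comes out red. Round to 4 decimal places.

The likelihood of the observed sequence under each hypothesis: P(data | jar A) = (3/10)(5/9) = 1/6; P(data | jar B) = (4/8)(2/7) = 1/7; P(data | jar C) = (3/8)(3/7) = 9/56.
Weighting by the prior gives 1/3 · 1/6 = 1/18, 1/3 · 1/7 = 1/21, 1/3 · 9/56 = 3/56; these sum to 79/504.
The posterior is then P(jar A | data) = 28/79, P(jar B | data) = 24/79, P(jar C | data) = 27/79.
Averaging over the posterior, P(red next | data) = (1/2)(28/79) + (1/6)(24/79) + (1/3)(27/79) = 27/79.

0.3418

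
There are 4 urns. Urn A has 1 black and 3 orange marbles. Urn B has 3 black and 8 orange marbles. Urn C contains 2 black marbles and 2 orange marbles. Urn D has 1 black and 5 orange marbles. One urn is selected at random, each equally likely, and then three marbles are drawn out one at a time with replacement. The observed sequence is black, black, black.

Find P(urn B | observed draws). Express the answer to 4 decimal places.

0.1225

Compute the likelihood of the observed sequence for each case: P(data | urn A) = (1/4)(1/4)(1/4) = 0.015625; P(data | urn B) = (3/11)(3/11)(3/11) = 0.020285; P(data | urn C) = (2/4)(2/4)(2/4) = 0.125; P(data | urn D) = (1/6)(1/6)(1/6) = 0.0046296.
Multiplying each by its prior: 1/4 · 0.015625 = 0.0039062, 1/4 · 0.020285 = 0.0050714, 1/4 · 0.125 = 0.03125, 1/4 · 0.0046296 = 0.0011574; these sum to 0.041385.
So P(urn B | data) = (0.0050714) / (0.041385) = 0.12254.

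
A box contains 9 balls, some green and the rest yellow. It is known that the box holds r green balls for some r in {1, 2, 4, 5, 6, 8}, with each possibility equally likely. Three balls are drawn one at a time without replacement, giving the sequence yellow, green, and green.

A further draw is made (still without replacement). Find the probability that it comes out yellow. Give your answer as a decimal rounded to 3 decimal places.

0.413

For each hypothesis, P(data | H) works out to: P(data | r = 1) = (8/9)(1/8)(0/7) = 0; P(data | r = 2) = (7/9)(2/8)(1/7) = 1/36; P(data | r = 4) = (5/9)(4/8)(3/7) = 5/42; P(data | r = 5) = (4/9)(5/8)(4/7) = 10/63; P(data | r = 6) = (3/9)(6/8)(5/7) = 5/28; P(data | r = 8) = (1/9)(8/8)(7/7) = 1/9.
The prior-weighted likelihoods are 1/6 · 0 = 0, 1/6 · 1/36 = 1/216, 1/6 · 5/42 = 5/252, 1/6 · 10/63 = 5/189, 1/6 · 5/28 = 5/168, 1/6 · 1/9 = 1/54; with total 25/252.
Dividing through by the total gives posterior P(r = 1 | data) = 0, P(r = 2 | data) = 7/150, P(r = 4 | data) = 1/5, P(r = 5 | data) = 4/15, P(r = 6 | data) = 3/10, P(r = 8 | data) = 14/75.
The predictive probability is P(yellow next | data) = (1)(7/150) + (2/3)(1/5) + (1/2)(4/15) + (1/3)(3/10) + (0)(14/75) = 31/75.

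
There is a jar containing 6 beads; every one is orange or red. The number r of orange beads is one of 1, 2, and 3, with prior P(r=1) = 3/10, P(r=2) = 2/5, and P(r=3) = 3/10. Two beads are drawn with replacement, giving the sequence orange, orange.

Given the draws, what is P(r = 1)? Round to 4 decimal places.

0.0652

Compute the likelihood of the observed sequence for each case: P(data | r = 1) = (1/6)(1/6) = 1/36; P(data | r = 2) = (2/6)(2/6) = 1/9; P(data | r = 3) = (3/6)(3/6) = 1/4.
Weighting by the prior gives 3/10 · 1/36 = 1/120, 2/5 · 1/9 = 2/45, 3/10 · 1/4 = 3/40; with total 23/180.
Therefore the posterior P(r = 1 | data) = (1/120) / (23/180) = 3/46.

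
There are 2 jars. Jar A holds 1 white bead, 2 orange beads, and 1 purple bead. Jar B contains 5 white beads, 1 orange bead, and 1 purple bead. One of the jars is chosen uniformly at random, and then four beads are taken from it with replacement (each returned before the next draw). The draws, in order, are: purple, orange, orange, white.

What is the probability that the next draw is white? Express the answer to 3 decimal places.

0.305

Compute the likelihood of the observed sequence for each case: P(data | jar A) = (1/4)(2/4)(2/4)(1/4) = 0.015625; P(data | jar B) = (1/7)(1/7)(1/7)(5/7) = 0.0020825.
The prior-weighted likelihoods are 1/2 · 0.015625 = 0.0078125, 1/2 · 0.0020825 = 0.0010412; these sum to 0.0088537.
Dividing through by the total gives posterior P(jar A | data) = 0.8824, P(jar B | data) = 0.1176.
So P(white next | data) = Σ P(white next | H) P(H | data) = (1/4)(0.8824) + (5/7)(0.1176) = 0.3046.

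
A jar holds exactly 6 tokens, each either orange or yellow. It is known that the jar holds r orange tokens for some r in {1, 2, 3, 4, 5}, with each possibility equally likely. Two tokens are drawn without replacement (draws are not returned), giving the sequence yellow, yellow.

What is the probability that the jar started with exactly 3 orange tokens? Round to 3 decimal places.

For each hypothesis, P(data | H) works out to: P(data | r = 1) = (5/6)(4/5) = 2/3; P(data | r = 2) = (4/6)(3/5) = 2/5; P(data | r = 3) = (3/6)(2/5) = 1/5; P(data | r = 4) = (2/6)(1/5) = 1/15; P(data | r = 5) = (1/6)(0/5) = 0.
Weighting by the prior gives 1/5 · 2/3 = 2/15, 1/5 · 2/5 = 2/25, 1/5 · 1/5 = 1/25, 1/5 · 1/15 = 1/75, 1/5 · 0 = 0; these sum to 4/15.
Hence P(r = 3 | data) = (1/25) / (4/15) = 3/20.

0.150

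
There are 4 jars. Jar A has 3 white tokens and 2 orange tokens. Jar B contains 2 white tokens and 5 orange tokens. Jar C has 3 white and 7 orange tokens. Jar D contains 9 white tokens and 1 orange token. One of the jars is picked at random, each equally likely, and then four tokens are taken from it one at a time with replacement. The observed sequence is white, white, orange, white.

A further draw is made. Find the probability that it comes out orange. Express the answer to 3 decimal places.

The likelihood of the observed sequence under each hypothesis: P(data | jar A) = (3/5)(3/5)(2/5)(3/5) = 0.0864; P(data | jar B) = (2/7)(2/7)(5/7)(2/7) = 0.01666; P(data | jar C) = (3/10)(3/10)(7/10)(3/10) = 0.0189; P(data | jar D) = (9/10)(9/10)(1/10)(9/10) = 0.0729.
The prior-weighted likelihoods are 1/4 · 0.0864 = 0.0216, 1/4 · 0.01666 = 0.0041649, 1/4 · 0.0189 = 0.004725, 1/4 · 0.0729 = 0.018225; these sum to 0.048715.
Dividing through by the total gives posterior P(jar A | data) = 0.4434, P(jar B | data) = 0.085496, P(jar C | data) = 0.096993, P(jar D | data) = 0.37412.
The predictive probability is P(orange next | data) = (2/5)(0.4434) + (5/7)(0.085496) + (7/10)(0.096993) + (1/10)(0.37412) = 0.34373.

0.344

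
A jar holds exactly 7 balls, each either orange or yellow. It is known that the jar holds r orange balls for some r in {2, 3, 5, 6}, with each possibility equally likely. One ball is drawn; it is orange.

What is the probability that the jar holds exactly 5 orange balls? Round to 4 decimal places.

The likelihood of this draw under each hypothesis: P(data | r = 2) = (2/7) = 2/7; P(data | r = 3) = (3/7) = 3/7; P(data | r = 5) = (5/7) = 5/7; P(data | r = 6) = (6/7) = 6/7.
The prior-weighted likelihoods are 1/4 · 2/7 = 1/14, 1/4 · 3/7 = 3/28, 1/4 · 5/7 = 5/28, 1/4 · 6/7 = 3/14; with total 4/7.
Hence P(r = 5 | data) = (5/28) / (4/7) = 5/16.

0.3125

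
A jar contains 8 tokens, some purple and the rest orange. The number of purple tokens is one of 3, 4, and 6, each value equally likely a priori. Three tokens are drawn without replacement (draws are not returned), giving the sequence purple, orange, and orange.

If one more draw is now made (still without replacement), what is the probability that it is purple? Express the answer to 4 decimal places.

0.5400

Compute the likelihood of the observed sequence for each case: P(data | r = 3) = (3/8)(5/7)(4/6) = 5/28; P(data | r = 4) = (4/8)(4/7)(3/6) = 1/7; P(data | r = 6) = (6/8)(2/7)(1/6) = 1/28.
Multiplying each by its prior: 1/3 · 5/28 = 5/84, 1/3 · 1/7 = 1/21, 1/3 · 1/28 = 1/84; these sum to 5/42.
Normalising, the posterior is P(r = 3 | data) = 1/2, P(r = 4 | data) = 2/5, P(r = 6 | data) = 1/10.
So P(purple next | data) = Σ P(purple next | H) P(H | data) = (2/5)(1/2) + (3/5)(2/5) + (1)(1/10) = 27/50.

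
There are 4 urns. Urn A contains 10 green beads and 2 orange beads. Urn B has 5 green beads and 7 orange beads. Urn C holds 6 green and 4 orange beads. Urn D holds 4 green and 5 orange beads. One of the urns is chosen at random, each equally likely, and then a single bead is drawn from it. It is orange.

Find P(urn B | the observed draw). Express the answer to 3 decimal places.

0.342

The likelihood of this draw under each hypothesis: P(data | urn A) = (2/12) = 1/6; P(data | urn B) = (7/12) = 7/12; P(data | urn C) = (4/10) = 2/5; P(data | urn D) = (5/9) = 5/9.
Multiplying each by its prior: 1/4 · 1/6 = 1/24, 1/4 · 7/12 = 7/48, 1/4 · 2/5 = 1/10, 1/4 · 5/9 = 5/36; these sum to 307/720.
Hence P(urn B | data) = (7/48) / (307/720) = 105/307.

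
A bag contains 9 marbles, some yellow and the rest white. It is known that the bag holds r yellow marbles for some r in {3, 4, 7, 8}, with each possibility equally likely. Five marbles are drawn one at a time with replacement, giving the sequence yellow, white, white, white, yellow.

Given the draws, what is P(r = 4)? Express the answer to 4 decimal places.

The likelihood of the observed sequence under each hypothesis: P(data | r = 3) = (3/9)(6/9)(6/9)(6/9)(3/9) = 0.032922; P(data | r = 4) = (4/9)(5/9)(5/9)(5/9)(4/9) = 0.03387; P(data | r = 7) = (7/9)(2/9)(2/9)(2/9)(7/9) = 0.0066386; P(data | r = 8) = (8/9)(1/9)(1/9)(1/9)(8/9) = 0.0010838.
The prior-weighted likelihoods are 1/4 · 0.032922 = 0.0082305, 1/4 · 0.03387 = 0.0084675, 1/4 · 0.0066386 = 0.0016596, 1/4 · 0.0010838 = 0.00027096; these sum to 0.018629.
Hence P(r = 4 | data) = (0.0084675) / (0.018629) = 0.45455.

0.4545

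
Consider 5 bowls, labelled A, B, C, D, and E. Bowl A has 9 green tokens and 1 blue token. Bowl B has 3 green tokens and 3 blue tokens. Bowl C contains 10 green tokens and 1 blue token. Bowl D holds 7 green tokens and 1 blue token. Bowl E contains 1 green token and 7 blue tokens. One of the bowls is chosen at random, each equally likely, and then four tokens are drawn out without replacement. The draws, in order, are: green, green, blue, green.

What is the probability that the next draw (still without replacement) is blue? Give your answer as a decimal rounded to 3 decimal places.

For each hypothesis, P(data | H) works out to: P(data | bowl A) = (9/10)(8/9)(1/8)(7/7) = 0.1; P(data | bowl B) = (3/6)(2/5)(3/4)(1/3) = 0.05; P(data | bowl C) = (10/11)(9/10)(1/9)(8/8) = 0.090909; P(data | bowl D) = (7/8)(6/7)(1/6)(5/5) = 0.125; P(data | bowl E) = (1/8)(0/7) = 0.
The prior-weighted likelihoods are 1/5 · 0.1 = 0.02, 1/5 · 0.05 = 0.01, 1/5 · 0.090909 = 0.018182, 1/5 · 0.125 = 0.025, 1/5 · 0 = 0; summing to 0.073182.
The posterior is then P(bowl A | data) = 0.27329, P(bowl B | data) = 0.13665, P(bowl C | data) = 0.24845, P(bowl D | data) = 0.34161, P(bowl E | data) = 0.
The predictive probability is P(blue next | data) = (0)(0.27329) + (1)(0.13665) + (0)(0.24845) + (0)(0.34161) = 0.13665.

0.137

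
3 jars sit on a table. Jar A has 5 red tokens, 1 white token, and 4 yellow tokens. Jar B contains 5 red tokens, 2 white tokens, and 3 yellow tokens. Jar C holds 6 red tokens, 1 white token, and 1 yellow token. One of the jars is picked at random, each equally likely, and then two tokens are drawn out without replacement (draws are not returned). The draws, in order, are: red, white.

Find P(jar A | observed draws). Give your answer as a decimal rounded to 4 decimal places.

0.2029

The likelihood of the observed sequence under each hypothesis: P(data | jar A) = (5/10)(1/9) = 1/18; P(data | jar B) = (5/10)(2/9) = 1/9; P(data | jar C) = (6/8)(1/7) = 3/28.
Multiplying each by its prior: 1/3 · 1/18 = 1/54, 1/3 · 1/9 = 1/27, 1/3 · 3/28 = 1/28; summing to 23/252.
Therefore the posterior P(jar A | data) = (1/54) / (23/252) = 14/69.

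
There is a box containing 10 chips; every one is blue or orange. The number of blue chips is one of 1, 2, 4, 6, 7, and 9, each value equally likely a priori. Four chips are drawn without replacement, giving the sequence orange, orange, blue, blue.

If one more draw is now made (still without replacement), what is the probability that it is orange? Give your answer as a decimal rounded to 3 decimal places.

0.474

For each hypothesis, P(data | H) works out to: P(data | r = 1) = (9/10)(8/9)(1/8)(0/7) = 0; P(data | r = 2) = (8/10)(7/9)(2/8)(1/7) = 0.022222; P(data | r = 4) = (6/10)(5/9)(4/8)(3/7) = 0.071429; P(data | r = 6) = (4/10)(3/9)(6/8)(5/7) = 0.071429; P(data | r = 7) = (3/10)(2/9)(7/8)(6/7) = 0.05; P(data | r = 9) = (1/10)(0/9) = 0.
Multiplying each by its prior: 1/6 · 0 = 0, 1/6 · 0.022222 = 0.0037037, 1/6 · 0.071429 = 0.011905, 1/6 · 0.071429 = 0.011905, 1/6 · 0.05 = 0.0083333, 1/6 · 0 = 0; these sum to 0.035847.
The posterior is then P(r = 1 | data) = 0, P(r = 2 | data) = 0.10332, P(r = 4 | data) = 0.3321, P(r = 6 | data) = 0.3321, P(r = 7 | data) = 0.23247, P(r = 9 | data) = 0.
So P(orange next | data) = Σ P(orange next | H) P(H | data) = (1)(0.10332) + (2/3)(0.3321) + (1/3)(0.3321) + (1/6)(0.23247) = 0.47417.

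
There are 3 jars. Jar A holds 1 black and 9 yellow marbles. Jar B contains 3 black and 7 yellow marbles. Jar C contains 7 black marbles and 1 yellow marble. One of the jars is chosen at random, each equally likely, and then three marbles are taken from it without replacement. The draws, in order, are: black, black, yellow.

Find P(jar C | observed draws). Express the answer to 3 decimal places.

0.682

Under each hypothesis, the probability of the observed sequence is: P(data | jar A) = (1/10)(0/9) = 0; P(data | jar B) = (3/10)(2/9)(7/8) = 7/120; P(data | jar C) = (7/8)(6/7)(1/6) = 1/8.
Weighting by the prior gives 1/3 · 0 = 0, 1/3 · 7/120 = 7/360, 1/3 · 1/8 = 1/24; summing to 11/180.
Therefore the posterior P(jar C | data) = (1/24) / (11/180) = 15/22.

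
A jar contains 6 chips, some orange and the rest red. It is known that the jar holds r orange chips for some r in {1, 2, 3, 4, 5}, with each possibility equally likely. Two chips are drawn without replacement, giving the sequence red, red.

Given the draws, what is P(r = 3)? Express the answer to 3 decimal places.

Under each hypothesis, the probability of the observed sequence is: P(data | r = 1) = (5/6)(4/5) = 2/3; P(data | r = 2) = (4/6)(3/5) = 2/5; P(data | r = 3) = (3/6)(2/5) = 1/5; P(data | r = 4) = (2/6)(1/5) = 1/15; P(data | r = 5) = (1/6)(0/5) = 0.
Weighting by the prior gives 1/5 · 2/3 = 2/15, 1/5 · 2/5 = 2/25, 1/5 · 1/5 = 1/25, 1/5 · 1/15 = 1/75, 1/5 · 0 = 0; these sum to 4/15.
Hence P(r = 3 | data) = (1/25) / (4/15) = 3/20.

0.150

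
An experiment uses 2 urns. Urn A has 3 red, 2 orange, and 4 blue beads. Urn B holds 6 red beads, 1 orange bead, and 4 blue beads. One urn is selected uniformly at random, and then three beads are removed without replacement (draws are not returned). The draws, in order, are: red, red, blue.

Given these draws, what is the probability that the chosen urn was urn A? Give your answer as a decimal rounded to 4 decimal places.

0.2821

Compute the likelihood of the observed sequence for each case: P(data | urn A) = (3/9)(2/8)(4/7) = 1/21; P(data | urn B) = (6/11)(5/10)(4/9) = 4/33.
Multiplying each by its prior: 1/2 · 1/21 = 1/42, 1/2 · 4/33 = 2/33; with total 13/154.
So P(urn A | data) = (1/42) / (13/154) = 11/39.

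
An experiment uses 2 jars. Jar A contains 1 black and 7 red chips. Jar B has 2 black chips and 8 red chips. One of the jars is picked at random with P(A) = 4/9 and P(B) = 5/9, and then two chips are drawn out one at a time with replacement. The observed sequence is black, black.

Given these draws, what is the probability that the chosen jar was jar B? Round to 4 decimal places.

Under each hypothesis, the probability of the observed sequence is: P(data | jar A) = (1/8)(1/8) = 1/64; P(data | jar B) = (2/10)(2/10) = 1/25.
The prior-weighted likelihoods are 4/9 · 1/64 = 1/144, 5/9 · 1/25 = 1/45; summing to 7/240.
By Bayes' rule, P(jar B | data) = (1/45) / (7/240) = 16/21.

0.7619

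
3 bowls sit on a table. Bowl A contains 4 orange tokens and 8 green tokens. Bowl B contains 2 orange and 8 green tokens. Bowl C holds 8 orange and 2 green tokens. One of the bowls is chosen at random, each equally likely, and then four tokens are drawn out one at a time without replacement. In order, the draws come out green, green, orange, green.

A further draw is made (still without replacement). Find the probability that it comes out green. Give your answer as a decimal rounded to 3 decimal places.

0.738

For each hypothesis, P(data | H) works out to: P(data | bowl A) = (8/12)(7/11)(4/10)(6/9) = 0.11313; P(data | bowl B) = (8/10)(7/9)(2/8)(6/7) = 0.13333; P(data | bowl C) = (2/10)(1/9)(8/8)(0/7) = 0.
Multiplying each by its prior: 1/3 · 0.11313 = 0.03771, 1/3 · 0.13333 = 0.044444, 1/3 · 0 = 0; summing to 0.082155.
The posterior is then P(bowl A | data) = 0.45902, P(bowl B | data) = 0.54098, P(bowl C | data) = 0.
So P(green next | data) = Σ P(green next | H) P(H | data) = (5/8)(0.45902) + (5/6)(0.54098) = 0.7377.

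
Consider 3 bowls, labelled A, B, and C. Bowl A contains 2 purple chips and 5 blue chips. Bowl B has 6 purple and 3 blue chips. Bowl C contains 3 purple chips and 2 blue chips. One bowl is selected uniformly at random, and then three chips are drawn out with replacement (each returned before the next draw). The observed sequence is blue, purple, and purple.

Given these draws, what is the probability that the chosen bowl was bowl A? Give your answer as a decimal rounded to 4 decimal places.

Compute the likelihood of the observed sequence for each case: P(data | bowl A) = (5/7)(2/7)(2/7) = 0.058309; P(data | bowl B) = (3/9)(6/9)(6/9) = 0.14815; P(data | bowl C) = (2/5)(3/5)(3/5) = 0.144.
Multiplying each by its prior: 1/3 · 0.058309 = 0.019436, 1/3 · 0.14815 = 0.049383, 1/3 · 0.144 = 0.048; with total 0.11682.
Therefore the posterior P(bowl A | data) = (0.019436) / (0.11682) = 0.16638.

0.1664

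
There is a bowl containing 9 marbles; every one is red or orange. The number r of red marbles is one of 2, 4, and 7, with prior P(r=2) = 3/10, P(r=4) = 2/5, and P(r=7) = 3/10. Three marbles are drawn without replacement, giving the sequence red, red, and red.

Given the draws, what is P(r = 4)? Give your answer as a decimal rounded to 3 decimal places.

For each hypothesis, P(data | H) works out to: P(data | r = 2) = (2/9)(1/8)(0/7) = 0; P(data | r = 4) = (4/9)(3/8)(2/7) = 1/21; P(data | r = 7) = (7/9)(6/8)(5/7) = 5/12.
The prior-weighted likelihoods are 3/10 · 0 = 0, 2/5 · 1/21 = 2/105, 3/10 · 5/12 = 1/8; with total 121/840.
So P(r = 4 | data) = (2/105) / (121/840) = 16/121.

0.132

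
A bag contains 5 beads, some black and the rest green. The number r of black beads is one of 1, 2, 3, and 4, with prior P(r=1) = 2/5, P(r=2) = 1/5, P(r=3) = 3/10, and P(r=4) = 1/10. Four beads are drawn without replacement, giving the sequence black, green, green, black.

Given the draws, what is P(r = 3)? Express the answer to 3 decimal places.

0.600

Compute the likelihood of the observed sequence for each case: P(data | r = 1) = (1/5)(4/4)(3/3)(0/2) = 0; P(data | r = 2) = (2/5)(3/4)(2/3)(1/2) = 1/10; P(data | r = 3) = (3/5)(2/4)(1/3)(2/2) = 1/10; P(data | r = 4) = (4/5)(1/4)(0/3) = 0.
The prior-weighted likelihoods are 2/5 · 0 = 0, 1/5 · 1/10 = 1/50, 3/10 · 1/10 = 3/100, 1/10 · 0 = 0; summing to 1/20.
By Bayes' rule, P(r = 3 | data) = (3/100) / (1/20) = 3/5.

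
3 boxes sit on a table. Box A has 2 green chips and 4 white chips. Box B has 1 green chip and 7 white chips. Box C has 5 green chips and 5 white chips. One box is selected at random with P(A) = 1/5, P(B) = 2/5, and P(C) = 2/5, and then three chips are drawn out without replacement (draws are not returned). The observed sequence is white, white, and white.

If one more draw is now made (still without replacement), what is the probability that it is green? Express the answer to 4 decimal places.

0.3108

For each hypothesis, P(data | H) works out to: P(data | box A) = (4/6)(3/5)(2/4) = 1/5; P(data | box B) = (7/8)(6/7)(5/6) = 5/8; P(data | box C) = (5/10)(4/9)(3/8) = 1/12.
The prior-weighted likelihoods are 1/5 · 1/5 = 1/25, 2/5 · 5/8 = 1/4, 2/5 · 1/12 = 1/30; these sum to 97/300.
Normalising, the posterior is P(box A | data) = 12/97, P(box B | data) = 75/97, P(box C | data) = 10/97.
So P(green next | data) = Σ P(green next | H) P(H | data) = (2/3)(12/97) + (1/5)(75/97) + (5/7)(10/97) = 211/679.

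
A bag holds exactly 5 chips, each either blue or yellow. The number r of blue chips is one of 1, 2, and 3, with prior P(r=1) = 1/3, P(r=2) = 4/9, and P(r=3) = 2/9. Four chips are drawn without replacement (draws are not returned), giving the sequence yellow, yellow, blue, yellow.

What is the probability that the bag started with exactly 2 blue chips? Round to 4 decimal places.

0.4000

Compute the likelihood of the observed sequence for each case: P(data | r = 1) = (4/5)(3/4)(1/3)(2/2) = 1/5; P(data | r = 2) = (3/5)(2/4)(2/3)(1/2) = 1/10; P(data | r = 3) = (2/5)(1/4)(3/3)(0/2) = 0.
The prior-weighted likelihoods are 1/3 · 1/5 = 1/15, 4/9 · 1/10 = 2/45, 2/9 · 0 = 0; with total 1/9.
By Bayes' rule, P(r = 2 | data) = (2/45) / (1/9) = 2/5.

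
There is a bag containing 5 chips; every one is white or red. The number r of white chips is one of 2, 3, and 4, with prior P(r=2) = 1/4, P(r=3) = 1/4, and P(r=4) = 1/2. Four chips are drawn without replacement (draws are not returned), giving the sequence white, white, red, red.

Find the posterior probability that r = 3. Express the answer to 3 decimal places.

0.500

Under each hypothesis, the probability of the observed sequence is: P(data | r = 2) = (2/5)(1/4)(3/3)(2/2) = 1/10; P(data | r = 3) = (3/5)(2/4)(2/3)(1/2) = 1/10; P(data | r = 4) = (4/5)(3/4)(1/3)(0/2) = 0.
The prior-weighted likelihoods are 1/4 · 1/10 = 1/40, 1/4 · 1/10 = 1/40, 1/2 · 0 = 0; these sum to 1/20.
So P(r = 3 | data) = (1/40) / (1/20) = 1/2.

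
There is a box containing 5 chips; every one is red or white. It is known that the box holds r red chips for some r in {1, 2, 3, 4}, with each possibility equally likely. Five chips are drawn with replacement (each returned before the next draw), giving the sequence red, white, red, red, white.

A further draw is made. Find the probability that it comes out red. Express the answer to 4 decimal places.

0.5692

For each hypothesis, P(data | H) works out to: P(data | r = 1) = (1/5)(4/5)(1/5)(1/5)(4/5) = 0.00512; P(data | r = 2) = (2/5)(3/5)(2/5)(2/5)(3/5) = 0.02304; P(data | r = 3) = (3/5)(2/5)(3/5)(3/5)(2/5) = 0.03456; P(data | r = 4) = (4/5)(1/5)(4/5)(4/5)(1/5) = 0.02048.
Weighting by the prior gives 1/4 · 0.00512 = 0.00128, 1/4 · 0.02304 = 0.00576, 1/4 · 0.03456 = 0.00864, 1/4 · 0.02048 = 0.00512; with total 0.0208.
The posterior is then P(r = 1 | data) = 0.061538, P(r = 2 | data) = 0.27692, P(r = 3 | data) = 0.41538, P(r = 4 | data) = 0.24615.
The predictive probability is P(red next | data) = (1/5)(0.061538) + (2/5)(0.27692) + (3/5)(0.41538) + (4/5)(0.24615) = 0.56923.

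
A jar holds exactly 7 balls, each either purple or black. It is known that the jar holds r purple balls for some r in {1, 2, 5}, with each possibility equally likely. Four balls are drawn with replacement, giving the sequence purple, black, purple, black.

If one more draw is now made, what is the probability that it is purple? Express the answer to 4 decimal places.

Under each hypothesis, the probability of the observed sequence is: P(data | r = 1) = (1/7)(6/7)(1/7)(6/7) = 0.014994; P(data | r = 2) = (2/7)(5/7)(2/7)(5/7) = 0.041649; P(data | r = 5) = (5/7)(2/7)(5/7)(2/7) = 0.041649.
Multiplying each by its prior: 1/3 · 0.014994 = 0.0049979, 1/3 · 0.041649 = 0.013883, 1/3 · 0.041649 = 0.013883; these sum to 0.032764.
Normalising, the posterior is P(r = 1 | data) = 0.15254, P(r = 2 | data) = 0.42373, P(r = 5 | data) = 0.42373.
The predictive probability is P(purple next | data) = (1/7)(0.15254) + (2/7)(0.42373) + (5/7)(0.42373) = 0.44552.

0.4455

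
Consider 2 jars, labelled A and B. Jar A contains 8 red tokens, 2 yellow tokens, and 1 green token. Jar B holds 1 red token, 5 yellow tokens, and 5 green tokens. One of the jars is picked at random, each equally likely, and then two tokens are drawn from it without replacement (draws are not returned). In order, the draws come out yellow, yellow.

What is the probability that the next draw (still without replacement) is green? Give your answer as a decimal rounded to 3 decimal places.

0.515

Under each hypothesis, the probability of the observed sequence is: P(data | jar A) = (2/11)(1/10) = 1/55; P(data | jar B) = (5/11)(4/10) = 2/11.
Multiplying each by its prior: 1/2 · 1/55 = 1/110, 1/2 · 2/11 = 1/11; summing to 1/10.
Normalising, the posterior is P(jar A | data) = 1/11, P(jar B | data) = 10/11.
So P(green next | data) = Σ P(green next | H) P(H | data) = (1/9)(1/11) + (5/9)(10/11) = 17/33.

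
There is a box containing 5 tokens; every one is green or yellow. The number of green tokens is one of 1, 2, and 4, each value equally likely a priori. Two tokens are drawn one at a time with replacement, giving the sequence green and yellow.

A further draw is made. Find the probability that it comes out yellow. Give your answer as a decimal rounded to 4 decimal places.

0.5429

Under each hypothesis, the probability of the observed sequence is: P(data | r = 1) = (1/5)(4/5) = 4/25; P(data | r = 2) = (2/5)(3/5) = 6/25; P(data | r = 4) = (4/5)(1/5) = 4/25.
Weighting by the prior gives 1/3 · 4/25 = 4/75, 1/3 · 6/25 = 2/25, 1/3 · 4/25 = 4/75; with total 14/75.
The posterior is then P(r = 1 | data) = 2/7, P(r = 2 | data) = 3/7, P(r = 4 | data) = 2/7.
So P(yellow next | data) = Σ P(yellow next | H) P(H | data) = (4/5)(2/7) + (3/5)(3/7) + (1/5)(2/7) = 19/35.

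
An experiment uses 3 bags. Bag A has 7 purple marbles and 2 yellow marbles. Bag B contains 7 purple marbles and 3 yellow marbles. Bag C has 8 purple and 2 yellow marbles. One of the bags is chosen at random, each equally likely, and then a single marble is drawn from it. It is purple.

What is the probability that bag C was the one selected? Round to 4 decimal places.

0.3512

For each hypothesis, P(data | H) works out to: P(data | bag A) = (7/9) = 7/9; P(data | bag B) = (7/10) = 7/10; P(data | bag C) = (8/10) = 4/5.
Weighting by the prior gives 1/3 · 7/9 = 7/27, 1/3 · 7/10 = 7/30, 1/3 · 4/5 = 4/15; with total 41/54.
Therefore the posterior P(bag C | data) = (4/15) / (41/54) = 72/205.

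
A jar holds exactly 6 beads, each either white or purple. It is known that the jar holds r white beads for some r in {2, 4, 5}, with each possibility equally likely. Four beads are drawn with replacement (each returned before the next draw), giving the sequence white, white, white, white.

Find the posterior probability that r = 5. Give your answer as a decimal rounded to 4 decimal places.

0.6968

The likelihood of the observed sequence under each hypothesis: P(data | r = 2) = (2/6)(2/6)(2/6)(2/6) = 0.012346; P(data | r = 4) = (4/6)(4/6)(4/6)(4/6) = 0.19753; P(data | r = 5) = (5/6)(5/6)(5/6)(5/6) = 0.48225.
Weighting by the prior gives 1/3 · 0.012346 = 0.0041152, 1/3 · 0.19753 = 0.065844, 1/3 · 0.48225 = 0.16075; these sum to 0.23071.
Therefore the posterior P(r = 5 | data) = (0.16075) / (0.23071) = 0.69677.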